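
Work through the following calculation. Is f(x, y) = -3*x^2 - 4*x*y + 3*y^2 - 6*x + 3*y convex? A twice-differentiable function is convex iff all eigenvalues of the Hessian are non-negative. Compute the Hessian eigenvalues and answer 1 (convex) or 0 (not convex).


The Hessian of f(x,y) = -3*x^2 - 4*x*y + 3*y^2 - 6*x + 3*y is:
H = [[-6, -4], [-4, 6]]
Trace = -6 + 6 = 0
Determinant = -6*6 - (-4)^2 = -52
Discriminant = (0)^2 - 4*-52 = 208.0
Eigenvalues: lambda_1 = -7.2111, lambda_2 = 7.2111
The function is not convex.

0


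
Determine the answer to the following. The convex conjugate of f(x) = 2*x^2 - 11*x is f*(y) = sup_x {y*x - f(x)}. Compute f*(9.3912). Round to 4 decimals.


f*(y) = sup_x {y*x - a*x^2 - b*x} = sup_x {(y-b)*x - a*x^2}
FOC: (y - b) - 2a*x = 0 => x* = (y - b)/(2a)
x* = (9.3912 + 11)/(2*2) = 5.0978
f*(9.3912) = (y-b)^2/(4a) = (9.3912 + 11)^2/(4*2)
= 415.801/8 = 51.9751


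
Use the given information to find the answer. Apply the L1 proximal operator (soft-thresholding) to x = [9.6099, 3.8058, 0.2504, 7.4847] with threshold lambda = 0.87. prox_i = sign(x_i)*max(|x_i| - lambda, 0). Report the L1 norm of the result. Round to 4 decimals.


Soft-thresholding with lambda = 0.87:
prox(9.6099) = sign(9.6099)*max(|9.6099| - 0.87, 0) = 8.7399
prox(3.8058) = sign(3.8058)*max(|3.8058| - 0.87, 0) = 2.9358
prox(0.2504) = sign(0.2504)*max(|0.2504| - 0.87, 0) = 0.0
prox(7.4847) = sign(7.4847)*max(|7.4847| - 0.87, 0) = 6.6147
prox(x) = [8.7399, 2.9358, 0.0, 6.6147]
||prox(x)||_1 = 8.7399 + 2.9358 + 0.0 + 6.6147 = 18.2904


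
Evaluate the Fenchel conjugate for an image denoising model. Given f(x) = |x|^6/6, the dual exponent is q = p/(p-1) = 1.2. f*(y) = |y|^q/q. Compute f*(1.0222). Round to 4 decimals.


The conjugate exponent q satisfies 1/p + 1/q = 1.
p = 6, so q = 6/(6 - 1) = 1.2
|y|^q = 1.0222^1.2 = 1.0267
f*(1.0222) = 1.0267 / 1.2 = 0.8556


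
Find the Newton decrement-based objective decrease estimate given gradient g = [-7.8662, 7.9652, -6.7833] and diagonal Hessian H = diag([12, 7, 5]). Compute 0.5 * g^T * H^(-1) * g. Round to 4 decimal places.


Step 1: H is diagonal, so H^(-1) * g = [-0.6555, 1.1379, -1.3567].
Step 2: g^T H^(-1) g = sum_i g_i^2 / H_ii
  = (-7.8662)^2/12 + (7.9652)^2/7 + (-6.7833)^2/5
  = 5.1564 + 9.0635 + 9.2026 = 23.4225
Step 3: Objective decrease = 0.5 * g^T H^(-1) g = 11.7113


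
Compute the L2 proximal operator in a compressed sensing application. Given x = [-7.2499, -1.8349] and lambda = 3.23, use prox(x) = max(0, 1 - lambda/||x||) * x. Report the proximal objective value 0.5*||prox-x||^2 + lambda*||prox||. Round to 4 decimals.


Step 1: Compute ||x||.
||x|| = 7.4785
Step 2: Compute scaling factor.
scale = max(0, 1 - 3.23/7.4785) = 0.5681
Step 3: prox(x) = [-4.1186, -1.0424]
||prox(x)|| = 4.2485
Step 4: Proximal objective.
0.5*||prox-x||^2 = 5.2165
lambda*||prox|| = 13.7227
Total = 18.9391


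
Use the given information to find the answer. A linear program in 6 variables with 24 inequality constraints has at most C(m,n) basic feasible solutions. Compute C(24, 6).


Each vertex corresponds to some choice of n active constraints out of m, so the number of vertices is at most C(m, n) = m! / (n!(m-n)!).
m = 24, n = 6
Numerator: 24 * 23 * 22 * 21 * 20 * 19
Denominator: 6! = 720
C(24, 6) = 134596


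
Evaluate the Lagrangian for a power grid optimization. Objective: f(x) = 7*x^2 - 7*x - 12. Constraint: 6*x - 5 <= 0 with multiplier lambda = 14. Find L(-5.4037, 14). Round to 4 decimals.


Step 1: Evaluate f(x).
f(-5.4037) = 7*(-5.4037)^2 - 7*(-5.4037) - 12 = 230.2257
Step 2: Evaluate g(x).
g(-5.4037) = 6*-5.4037 - 5 = -37.4222
Step 3: Compute Lagrangian.
L = 230.2257 + 14*-37.4222 = -293.6851


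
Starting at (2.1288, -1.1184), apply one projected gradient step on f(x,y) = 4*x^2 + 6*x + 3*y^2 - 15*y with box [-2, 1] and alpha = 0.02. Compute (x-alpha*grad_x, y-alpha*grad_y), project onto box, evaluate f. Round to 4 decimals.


Step 1: Compute gradient at (2.1288, -1.1184).
grad_x = 2*4*2.1288 + 6 = 23.0304
grad_y = 2*3*-1.1184 - 15 = -21.7104
Step 2: Gradient step.
x_raw = 2.1288 - 0.02*23.0304 = 1.6682
y_raw = -1.1184 - 0.02*-21.7104 = -0.6842
Step 3: Project onto [-2, 1].
x_proj = clip(1.6682) = 1.0
y_proj = clip(-0.6842) = -0.6842
Step 4: Evaluate f.
f(1.0, -0.6842) = 21.6672


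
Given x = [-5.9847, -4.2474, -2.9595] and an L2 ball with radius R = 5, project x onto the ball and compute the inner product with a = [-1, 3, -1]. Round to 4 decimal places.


Step 1: Compute ||x|| (intermediates to 6 decimals).
||x|| = sqrt((-5.9847)^2 + (-4.2474)^2 + (-2.9595)^2) = 7.913007
Step 2: Project.
Since ||x|| > R, scale = R/||x|| = 5/7.913007 = 0.631871, proj(x) = scale * x
proj(x) = [-3.781558, -2.683809, -1.870022]
Step 3: Dot product.
a^T * proj(x) = -1*(-3.781558) + 3*(-2.683809) - 1*(-1.870022) = -2.3998


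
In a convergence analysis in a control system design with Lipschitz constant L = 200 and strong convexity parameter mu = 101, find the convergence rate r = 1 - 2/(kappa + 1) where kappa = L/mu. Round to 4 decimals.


Step 1: Compute the condition number.
kappa = L/mu = 200/101 = 1.9802
Step 2: Compute the convergence rate.
r = 1 - 2/(kappa + 1) = 1 - 2*mu/(L + mu) = (L - mu)/(L + mu) = 99/301 = 0.3289


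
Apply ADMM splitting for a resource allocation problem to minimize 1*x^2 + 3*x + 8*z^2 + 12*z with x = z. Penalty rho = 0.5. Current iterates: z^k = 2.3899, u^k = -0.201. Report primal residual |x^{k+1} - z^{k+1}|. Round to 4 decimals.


ADMM iteration with rho = 0.5, z^k = 2.3899, u^k = -0.201
Step 1: x-update.
Minimize 1*x^2 + 3*x + (0.5/2)*(x - 2.3899 - 0.201)^2
FOC: (2*1 + 0.5)*x = -3 + 0.5*(2.3899 + 0.201)
x^{k+1} = -0.6818
Step 2: z-update.
Minimize 8*z^2 + 12*z + (0.5/2)*(-0.6818 - z - 0.201)^2
FOC: (2*8 + 0.5)*z = -12 + 0.5*(-0.6818 - 0.201)
z^{k+1} = -0.754
Step 3: u-update.
u^{k+1} = -0.201 - 0.6818 + 0.754 = -0.1288
Step 4: Primal residual = |-0.6818 + 0.754| = 0.0722


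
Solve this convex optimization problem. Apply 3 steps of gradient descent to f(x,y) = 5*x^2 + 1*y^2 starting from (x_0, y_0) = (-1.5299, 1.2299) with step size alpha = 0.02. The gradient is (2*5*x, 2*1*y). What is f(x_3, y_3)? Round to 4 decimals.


Gradient descent on f(x,y) = 5*x^2 + 1*y^2.
Starting point: (-1.5299, 1.2299), alpha = 0.02
Step 1: grad_x = 2*5*-1.5299 = -15.299, grad_y = 2*1*1.2299 = 2.4598
  x_1 = -1.5299 - 0.02*-15.299 = -1.2239
  y_1 = 1.2299 - 0.02*2.4598 = 1.1807
Step 2: grad_x = 2*5*-1.2239 = -12.2392, grad_y = 2*1*1.1807 = 2.3614
  x_2 = -1.2239 - 0.02*-12.2392 = -0.9791
  y_2 = 1.1807 - 0.02*2.3614 = 1.1335
Step 3: grad_x = 2*5*-0.9791 = -9.7914, grad_y = 2*1*1.1335 = 2.267
  x_3 = -0.9791 - 0.02*-9.7914 = -0.7833
  y_3 = 1.1335 - 0.02*2.267 = 1.0881
f(-0.7833, 1.0881) = 5*(-0.7833)^2 + 1*1.0881^2 = 4.2519


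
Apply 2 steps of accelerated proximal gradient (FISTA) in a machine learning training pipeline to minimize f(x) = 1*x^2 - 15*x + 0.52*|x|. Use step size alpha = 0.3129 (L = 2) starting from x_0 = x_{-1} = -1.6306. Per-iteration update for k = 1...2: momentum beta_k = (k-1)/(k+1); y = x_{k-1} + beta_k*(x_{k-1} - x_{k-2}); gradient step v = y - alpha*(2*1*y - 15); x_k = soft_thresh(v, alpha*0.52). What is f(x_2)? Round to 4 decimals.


FISTA on f(x) = 1*x^2 - 15*x + 0.52*|x|
L = 2, alpha = 0.3129
Iteration 1: beta = 0.0, y = -1.6306 + 0.0*(-1.6306 + 1.6306) = -1.6306
  grad(y) = -18.2612, v = y - alpha*grad = 4.0833
  prox(v) = soft_thresh(4.0833, 0.1627) = 3.9206
Iteration 2: beta = 0.3333, y = 3.9206 + 0.3333*(3.9206 + 1.6306) = 5.771
  grad(y) = -3.4579, v = y - alpha*grad = 6.853
  prox(v) = soft_thresh(6.853, 0.1627) = 6.6903
f(x_2) = 1*6.6903^2 - 15*6.6903 + 0.52*|6.6903| = -52.1154


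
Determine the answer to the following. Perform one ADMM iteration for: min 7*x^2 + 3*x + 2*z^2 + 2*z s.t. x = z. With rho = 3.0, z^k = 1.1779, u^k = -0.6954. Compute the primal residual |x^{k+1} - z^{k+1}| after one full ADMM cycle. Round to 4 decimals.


ADMM iteration with rho = 3.0, z^k = 1.1779, u^k = -0.6954
Step 1: x-update.
Minimize 7*x^2 + 3*x + (3.0/2)*(x - 1.1779 - 0.6954)^2
FOC: (2*7 + 3.0)*x = -3 + 3.0*(1.1779 + 0.6954)
x^{k+1} = 0.1541
Step 2: z-update.
Minimize 2*z^2 + 2*z + (3.0/2)*(0.1541 - z - 0.6954)^2
FOC: (2*2 + 3.0)*z = -2 + 3.0*(0.1541 - 0.6954)
z^{k+1} = -0.5177
Step 3: u-update.
u^{k+1} = -0.6954 + 0.1541 + 0.5177 = -0.0236
Step 4: Primal residual = |0.1541 + 0.5177| = 0.6718


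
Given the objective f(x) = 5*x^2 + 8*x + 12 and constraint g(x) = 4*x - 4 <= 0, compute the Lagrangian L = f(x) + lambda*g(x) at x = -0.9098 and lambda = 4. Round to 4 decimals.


Step 1: Evaluate f(x).
f(-0.9098) = 5*(-0.9098)^2 + 8*(-0.9098) + 12 = 8.8603
Step 2: Evaluate g(x).
g(-0.9098) = 4*-0.9098 - 4 = -7.6392
Step 3: Compute Lagrangian.
L = 8.8603 + 4*-7.6392 = -21.6965


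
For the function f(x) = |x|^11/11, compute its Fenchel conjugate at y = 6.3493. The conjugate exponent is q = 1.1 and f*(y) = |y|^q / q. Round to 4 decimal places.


The conjugate exponent q satisfies 1/p + 1/q = 1.
p = 11, so q = 11/(11 - 1) = 1.1
|y|^q = 6.3493^1.1 = 7.6383
f*(6.3493) = 7.6383 / 1.1 = 6.9439


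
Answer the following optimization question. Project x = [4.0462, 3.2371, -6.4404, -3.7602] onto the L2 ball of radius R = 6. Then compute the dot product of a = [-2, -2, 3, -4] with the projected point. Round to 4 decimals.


Step 1: Compute ||x|| (intermediates to 6 decimals).
||x|| = sqrt(4.0462^2 + 3.2371^2 + (-6.4404)^2 + (-3.7602)^2) = 9.081212
Step 2: Project.
Since ||x|| > R, scale = R/||x|| = 6/9.081212 = 0.660705, proj(x) = scale * x
proj(x) = [2.673345, 2.138768, -4.255204, -2.484383]
Step 3: Dot product.
a^T * proj(x) = -2*2.673345 - 2*2.138768 + 3*(-4.255204) - 4*(-2.484383) = -12.4523


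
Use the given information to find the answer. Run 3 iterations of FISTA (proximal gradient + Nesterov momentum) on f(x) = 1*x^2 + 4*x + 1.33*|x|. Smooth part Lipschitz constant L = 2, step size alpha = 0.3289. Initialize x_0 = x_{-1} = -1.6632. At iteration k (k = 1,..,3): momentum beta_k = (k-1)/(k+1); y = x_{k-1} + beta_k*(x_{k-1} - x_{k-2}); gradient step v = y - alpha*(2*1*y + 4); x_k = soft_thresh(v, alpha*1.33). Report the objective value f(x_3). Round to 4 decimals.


FISTA on f(x) = 1*x^2 + 4*x + 1.33*|x|
L = 2, alpha = 0.3289
Iteration 1: beta = 0.0, y = -1.6632 + 0.0*(-1.6632 + 1.6632) = -1.6632
  grad(y) = 0.6736, v = y - alpha*grad = -1.8847
  prox(v) = soft_thresh(-1.8847, 0.4374) = -1.4473
Iteration 2: beta = 0.3333, y = -1.4473 + 0.3333*(-1.4473 + 1.6632) = -1.3753
  grad(y) = 1.2493, v = y - alpha*grad = -1.7862
  prox(v) = soft_thresh(-1.7862, 0.4374) = -1.3488
Iteration 3: beta = 0.5, y = -1.3488 + 0.5*(-1.3488 + 1.4473) = -1.2996
  grad(y) = 1.4009, v = y - alpha*grad = -1.7603
  prox(v) = soft_thresh(-1.7603, 0.4374) = -1.3229
f(x_3) = 1*(-1.3229)^2 + 4*(-1.3229) + 1.33*|-1.3229| = -1.7821


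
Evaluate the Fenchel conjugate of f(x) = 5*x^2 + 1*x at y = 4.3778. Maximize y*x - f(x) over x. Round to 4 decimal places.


f*(y) = sup_x {y*x - a*x^2 - b*x} = sup_x {(y-b)*x - a*x^2}
FOC: (y - b) - 2a*x = 0 => x* = (y - b)/(2a)
x* = (4.3778 - 1)/(2*5) = 0.3378
f*(4.3778) = (y-b)^2/(4a) = (4.3778 - 1)^2/(4*5)
= 11.4095/20 = 0.5705


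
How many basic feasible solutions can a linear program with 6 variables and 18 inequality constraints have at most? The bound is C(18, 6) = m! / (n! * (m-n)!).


Each vertex corresponds to some choice of n active constraints out of m, so the number of vertices is at most C(m, n) = m! / (n!(m-n)!).
m = 18, n = 6
Numerator: 18 * 17 * 16 * 15 * 14 * 13
Denominator: 6! = 720
C(18, 6) = 18564


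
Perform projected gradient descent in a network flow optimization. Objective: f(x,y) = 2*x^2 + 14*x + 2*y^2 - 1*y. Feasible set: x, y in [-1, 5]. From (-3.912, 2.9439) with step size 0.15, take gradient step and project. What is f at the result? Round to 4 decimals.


Step 1: Compute gradient at (-3.912, 2.9439).
grad_x = 2*2*-3.912 + 14 = -1.648
grad_y = 2*2*2.9439 - 1 = 10.7756
Step 2: Gradient step.
x_raw = -3.912 - 0.15*-1.648 = -3.6648
y_raw = 2.9439 - 0.15*10.7756 = 1.3276
Step 3: Project onto [-1, 5].
x_proj = clip(-3.6648) = -1.0
y_proj = clip(1.3276) = 1.3276
Step 4: Evaluate f.
f(-1.0, 1.3276) = -9.8027


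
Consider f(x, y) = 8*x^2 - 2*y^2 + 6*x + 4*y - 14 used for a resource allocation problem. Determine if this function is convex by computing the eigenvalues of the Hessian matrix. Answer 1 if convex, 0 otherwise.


The Hessian of f(x,y) = 8*x^2 - 2*y^2 + 6*x + 4*y - 14 is:
H = [[16, 0], [0, -4]]
Trace = 16 - 4 = 12
Determinant = 16*-4 - (0)^2 = -64
Discriminant = (12)^2 - 4*-64 = 400.0
Eigenvalues: lambda_1 = -4.0, lambda_2 = 16.0
The function is not convex.

0


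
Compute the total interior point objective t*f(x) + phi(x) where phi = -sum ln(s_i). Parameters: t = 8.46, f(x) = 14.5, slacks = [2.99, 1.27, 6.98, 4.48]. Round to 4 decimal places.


Step 1: Compute log-barrier.
ln values: [1.0953, 0.239, 1.943, 1.4996]
phi = -(1.0953 + 0.239 + 1.943 + 1.4996) = -4.777
Step 2: Compute augmented objective.
t*f(x) = 8.46*14.5 = 122.67
Total = 122.67 - 4.777 = 117.893


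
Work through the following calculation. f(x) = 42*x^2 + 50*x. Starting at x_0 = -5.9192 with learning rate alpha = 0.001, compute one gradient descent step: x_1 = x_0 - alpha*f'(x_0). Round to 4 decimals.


We compute the gradient at x_0 and apply the update.
f'(x) = 84*x + 50
f'(-5.9192) = 84*-5.9192 + 50 = -447.2128
x_1 = -5.9192 - 0.001*-447.2128 = -5.472


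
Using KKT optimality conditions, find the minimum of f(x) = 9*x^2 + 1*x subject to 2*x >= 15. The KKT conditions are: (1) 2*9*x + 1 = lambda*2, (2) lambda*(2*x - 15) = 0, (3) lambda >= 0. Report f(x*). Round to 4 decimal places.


Step 1: Try lambda = 0 (constraint inactive).
x_unc = -1/(2*9) = -0.0556
Check: 2*-0.0556 = -0.1112 < 15 -- violated!
Step 2: Constraint must be active: 2*x = 15
x* = 15/2 = 7.5
lambda = (2*9*7.5 + 1)/2 = 68.0
Step 3: Compute optimal value.
f(x*) = 9*7.5^2 + 1*7.5 = 513.75


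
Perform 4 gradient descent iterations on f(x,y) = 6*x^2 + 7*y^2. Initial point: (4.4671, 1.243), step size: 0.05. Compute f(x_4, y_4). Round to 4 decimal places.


Gradient descent on f(x,y) = 6*x^2 + 7*y^2.
Starting point: (4.4671, 1.243), alpha = 0.05
Step 1: grad_x = 2*6*4.4671 = 53.6052, grad_y = 2*7*1.243 = 17.402
  x_1 = 4.4671 - 0.05*53.6052 = 1.7868
  y_1 = 1.243 - 0.05*17.402 = 0.3729
Step 2: grad_x = 2*6*1.7868 = 21.4421, grad_y = 2*7*0.3729 = 5.2206
  x_2 = 1.7868 - 0.05*21.4421 = 0.7147
  y_2 = 0.3729 - 0.05*5.2206 = 0.1119
Step 3: grad_x = 2*6*0.7147 = 8.5768, grad_y = 2*7*0.1119 = 1.5662
  x_3 = 0.7147 - 0.05*8.5768 = 0.2859
  y_3 = 0.1119 - 0.05*1.5662 = 0.0336
Step 4: grad_x = 2*6*0.2859 = 3.4307, grad_y = 2*7*0.0336 = 0.4699
  x_4 = 0.2859 - 0.05*3.4307 = 0.1144
  y_4 = 0.0336 - 0.05*0.4699 = 0.0101
f(0.1144, 0.0101) = 6*0.1144^2 + 7*0.0101^2 = 0.0792


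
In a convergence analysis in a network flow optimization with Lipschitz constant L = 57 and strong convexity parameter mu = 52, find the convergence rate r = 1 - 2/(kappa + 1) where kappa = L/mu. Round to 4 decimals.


Step 1: Compute the condition number.
kappa = L/mu = 57/52 = 1.0962
Step 2: Compute the convergence rate.
r = 1 - 2/(kappa + 1) = 1 - 2*mu/(L + mu) = (L - mu)/(L + mu) = 5/109 = 0.0459


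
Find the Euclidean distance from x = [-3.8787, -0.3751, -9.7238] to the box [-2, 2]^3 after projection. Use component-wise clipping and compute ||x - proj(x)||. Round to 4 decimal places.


Project each component onto [-2, 2].
clip(-3.8787) = -2.0, clip(-0.3751) = -0.3751, clip(-9.7238) = -2.0
Projection = [-2.0, -0.3751, -2.0]
Squared diffs: [3.5295, 0.0, 59.6571]
Distance = sqrt(63.1866) = 7.949


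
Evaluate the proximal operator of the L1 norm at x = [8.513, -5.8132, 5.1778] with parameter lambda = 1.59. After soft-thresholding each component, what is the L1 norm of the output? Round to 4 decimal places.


Soft-thresholding with lambda = 1.59:
prox(8.513) = sign(8.513)*max(|8.513| - 1.59, 0) = 6.923
prox(-5.8132) = sign(-5.8132)*max(|-5.8132| - 1.59, 0) = -4.2232
prox(5.1778) = sign(5.1778)*max(|5.1778| - 1.59, 0) = 3.5878
prox(x) = [6.923, -4.2232, 3.5878]
||prox(x)||_1 = 6.923 + 4.2232 + 3.5878 = 14.734


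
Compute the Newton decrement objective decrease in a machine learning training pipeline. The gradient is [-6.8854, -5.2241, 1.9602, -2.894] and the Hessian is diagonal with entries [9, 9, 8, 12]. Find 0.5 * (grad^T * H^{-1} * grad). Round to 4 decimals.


Step 1: H is diagonal, so H^(-1) * g = [-0.765, -0.5805, 0.245, -0.2412].
Step 2: g^T H^(-1) g = sum_i g_i^2 / H_ii
  = (-6.8854)^2/9 + (-5.2241)^2/9 + (1.9602)^2/8 + (-2.894)^2/12
  = 5.2676 + 3.0324 + 0.4803 + 0.6979 = 9.4782
Step 3: Objective decrease = 0.5 * g^T H^(-1) g = 4.7391


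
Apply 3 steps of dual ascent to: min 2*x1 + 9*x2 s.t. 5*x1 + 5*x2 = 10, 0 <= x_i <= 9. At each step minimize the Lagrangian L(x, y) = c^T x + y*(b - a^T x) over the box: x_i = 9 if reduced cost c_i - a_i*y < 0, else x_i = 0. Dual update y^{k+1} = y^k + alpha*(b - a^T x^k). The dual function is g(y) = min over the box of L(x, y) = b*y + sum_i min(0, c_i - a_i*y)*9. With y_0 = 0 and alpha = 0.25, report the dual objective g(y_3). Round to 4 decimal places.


Dual ascent for LP: min 2*x1 + 9*x2, 5*x1 + 5*x2 = 10, 0 <= x_i <= 9
Step 1: y^k = 0.0, reduced costs: (2.0, 9.0)
  x^k = (0.0, 0.0), subgradient = b - a^T x = 10.0
  y^{k+1} = 0.0 + 0.25*10.0 = 2.5
Step 2: y^k = 2.5, reduced costs: (-10.5, -3.5)
  x^k = (9.0, 9.0), subgradient = b - a^T x = -80.0
  y^{k+1} = 2.5 + 0.25*-80.0 = -17.5
Step 3: y^k = -17.5, reduced costs: (89.5, 96.5)
  x^k = (0.0, 0.0), subgradient = b - a^T x = 10.0
  y^{k+1} = -17.5 + 0.25*10.0 = -15.0
Dual objective at y_3 = -15.0: reduced costs (77.0, 84.0), box minimizer x = (0.0, 0.0)
g(y_3) = b*y + (c1 - a1*y)*x1 + (c2 - a2*y)*x2 = 10*(-15.0) + 77.0*0.0 + 84.0*0.0 = -150.0 + 0.0 + 0.0 = -150.0


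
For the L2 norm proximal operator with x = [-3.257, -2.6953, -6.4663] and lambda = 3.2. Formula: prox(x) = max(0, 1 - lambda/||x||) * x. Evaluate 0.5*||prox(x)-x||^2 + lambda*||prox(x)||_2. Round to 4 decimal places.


Step 1: Compute ||x||.
||x|| = 7.7257
Step 2: Compute scaling factor.
scale = max(0, 1 - 3.2/7.7257) = 0.5858
Step 3: prox(x) = [-1.9079, -1.5789, -3.7879]
||prox(x)|| = 4.5257
Step 4: Proximal objective.
0.5*||prox-x||^2 = 5.12
lambda*||prox|| = 14.4822
Total = 19.6021


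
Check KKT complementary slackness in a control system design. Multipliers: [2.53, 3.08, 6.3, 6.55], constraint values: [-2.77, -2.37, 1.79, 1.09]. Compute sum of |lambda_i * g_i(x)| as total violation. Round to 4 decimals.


KKT complementary slackness check:
lambda_1 * g_1 = 2.53 * -2.77 = -7.0081
lambda_2 * g_2 = 3.08 * -2.37 = -7.2996
lambda_3 * g_3 = 6.3 * 1.79 = 11.277
lambda_4 * g_4 = 6.55 * 1.09 = 7.1395
Total violation = 7.0081 + 7.2996 + 11.277 + 7.1395 = 32.7242


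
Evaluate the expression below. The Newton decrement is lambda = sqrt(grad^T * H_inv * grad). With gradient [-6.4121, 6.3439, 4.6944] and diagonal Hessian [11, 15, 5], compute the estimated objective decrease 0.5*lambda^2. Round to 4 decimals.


Step 1: H is diagonal, so H^(-1) * g = [-0.5829, 0.4229, 0.9389].
Step 2: g^T H^(-1) g = sum_i g_i^2 / H_ii
  = (-6.4121)^2/11 + (6.3439)^2/15 + (4.6944)^2/5
  = 3.7377 + 2.683 + 4.4075 = 10.8282
Step 3: Objective decrease = 0.5 * g^T H^(-1) g = 5.4141


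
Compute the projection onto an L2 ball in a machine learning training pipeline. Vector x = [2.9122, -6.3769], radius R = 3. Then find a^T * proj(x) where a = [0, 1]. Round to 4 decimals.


Step 1: Compute ||x|| (intermediates to 6 decimals).
||x|| = sqrt(2.9122^2 + (-6.3769)^2) = 7.010404
Step 2: Project.
Since ||x|| > R, scale = R/||x|| = 3/7.010404 = 0.427935, proj(x) = scale * x
proj(x) = [1.246232, -2.728899]
Step 3: Dot product.
a^T * proj(x) = 0*1.246232 + 1*(-2.728899) = -2.7289


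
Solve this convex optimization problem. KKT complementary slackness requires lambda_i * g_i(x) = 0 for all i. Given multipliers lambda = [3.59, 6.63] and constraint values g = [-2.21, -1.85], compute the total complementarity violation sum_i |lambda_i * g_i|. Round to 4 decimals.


KKT complementary slackness check:
lambda_1 * g_1 = 3.59 * -2.21 = -7.9339
lambda_2 * g_2 = 6.63 * -1.85 = -12.2655
Total violation = 7.9339 + 12.2655 = 20.1994


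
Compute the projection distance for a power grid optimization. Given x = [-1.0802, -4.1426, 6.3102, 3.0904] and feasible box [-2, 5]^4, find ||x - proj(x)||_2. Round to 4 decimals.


Project each component onto [-2, 5].
clip(-1.0802) = -1.0802, clip(-4.1426) = -2.0, clip(6.3102) = 5.0, clip(3.0904) = 3.0904
Projection = [-1.0802, -2.0, 5.0, 3.0904]
Squared diffs: [0.0, 4.5907, 1.7166, 0.0]
Distance = sqrt(6.3073) = 2.5114


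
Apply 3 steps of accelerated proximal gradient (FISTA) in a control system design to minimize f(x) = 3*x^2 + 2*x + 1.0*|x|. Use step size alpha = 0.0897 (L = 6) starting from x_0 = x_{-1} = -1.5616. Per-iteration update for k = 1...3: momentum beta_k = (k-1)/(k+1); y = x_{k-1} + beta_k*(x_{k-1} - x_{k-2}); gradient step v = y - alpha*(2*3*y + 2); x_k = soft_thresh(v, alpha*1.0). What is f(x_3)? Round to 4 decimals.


FISTA on f(x) = 3*x^2 + 2*x + 1.0*|x|
L = 6, alpha = 0.0897
Iteration 1: beta = 0.0, y = -1.5616 + 0.0*(-1.5616 + 1.5616) = -1.5616
  grad(y) = -7.3696, v = y - alpha*grad = -0.9005
  prox(v) = soft_thresh(-0.9005, 0.0897) = -0.8108
Iteration 2: beta = 0.3333, y = -0.8108 + 0.3333*(-0.8108 + 1.5616) = -0.5606
  grad(y) = -1.3636, v = y - alpha*grad = -0.4383
  prox(v) = soft_thresh(-0.4383, 0.0897) = -0.3486
Iteration 3: beta = 0.5, y = -0.3486 + 0.5*(-0.3486 + 0.8108) = -0.1175
  grad(y) = 1.2953, v = y - alpha*grad = -0.2336
  prox(v) = soft_thresh(-0.2336, 0.0897) = -0.1439
f(x_3) = 3*(-0.1439)^2 + 2*(-0.1439) + 1.0*|-0.1439| = -0.0818


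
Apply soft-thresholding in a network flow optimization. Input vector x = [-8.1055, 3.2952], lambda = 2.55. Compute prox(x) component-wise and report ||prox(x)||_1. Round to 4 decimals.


Soft-thresholding with lambda = 2.55:
prox(-8.1055) = sign(-8.1055)*max(|-8.1055| - 2.55, 0) = -5.5555
prox(3.2952) = sign(3.2952)*max(|3.2952| - 2.55, 0) = 0.7452
prox(x) = [-5.5555, 0.7452]
||prox(x)||_1 = 5.5555 + 0.7452 = 6.3007


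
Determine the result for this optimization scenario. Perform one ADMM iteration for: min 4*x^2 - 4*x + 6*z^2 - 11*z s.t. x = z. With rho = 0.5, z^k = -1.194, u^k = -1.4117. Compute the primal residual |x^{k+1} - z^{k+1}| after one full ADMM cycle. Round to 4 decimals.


ADMM iteration with rho = 0.5, z^k = -1.194, u^k = -1.4117
Step 1: x-update.
Minimize 4*x^2 - 4*x + (0.5/2)*(x + 1.194 - 1.4117)^2
FOC: (2*4 + 0.5)*x = 4 + 0.5*(-1.194 + 1.4117)
x^{k+1} = 0.4834
Step 2: z-update.
Minimize 6*z^2 - 11*z + (0.5/2)*(0.4834 - z - 1.4117)^2
FOC: (2*6 + 0.5)*z = 11 + 0.5*(0.4834 - 1.4117)
z^{k+1} = 0.8429
Step 3: u-update.
u^{k+1} = -1.4117 + 0.4834 - 0.8429 = -1.7712
Step 4: Primal residual = |0.4834 - 0.8429| = 0.3595


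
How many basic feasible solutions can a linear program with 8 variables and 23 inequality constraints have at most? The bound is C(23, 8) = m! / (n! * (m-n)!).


Each vertex corresponds to some choice of n active constraints out of m, so the number of vertices is at most C(m, n) = m! / (n!(m-n)!).
m = 23, n = 8
Numerator: 23 * 22 * 21 * 20 * 19 * 18 * 17 * 16
Denominator: 8! = 40320
C(23, 8) = 490314


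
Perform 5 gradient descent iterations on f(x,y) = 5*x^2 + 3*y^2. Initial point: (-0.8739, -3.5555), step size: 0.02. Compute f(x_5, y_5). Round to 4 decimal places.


Gradient descent on f(x,y) = 5*x^2 + 3*y^2.
Starting point: (-0.8739, -3.5555), alpha = 0.02
Step 1: grad_x = 2*5*-0.8739 = -8.739, grad_y = 2*3*-3.5555 = -21.333
  x_1 = -0.8739 - 0.02*-8.739 = -0.6991
  y_1 = -3.5555 - 0.02*-21.333 = -3.1288
Step 2: grad_x = 2*5*-0.6991 = -6.9912, grad_y = 2*3*-3.1288 = -18.773
  x_2 = -0.6991 - 0.02*-6.9912 = -0.5593
  y_2 = -3.1288 - 0.02*-18.773 = -2.7534
Step 3: grad_x = 2*5*-0.5593 = -5.593, grad_y = 2*3*-2.7534 = -16.5203
  x_3 = -0.5593 - 0.02*-5.593 = -0.4474
  y_3 = -2.7534 - 0.02*-16.5203 = -2.423
Step 4: grad_x = 2*5*-0.4474 = -4.4744, grad_y = 2*3*-2.423 = -14.5378
  x_4 = -0.4474 - 0.02*-4.4744 = -0.3579
  y_4 = -2.423 - 0.02*-14.5378 = -2.1322
Step 5: grad_x = 2*5*-0.3579 = -3.5795, grad_y = 2*3*-2.1322 = -12.7933
  x_5 = -0.3579 - 0.02*-3.5795 = -0.2864
  y_5 = -2.1322 - 0.02*-12.7933 = -1.8764
f(-0.2864, -1.8764) = 5*(-0.2864)^2 + 3*(-1.8764)^2 = 10.9721


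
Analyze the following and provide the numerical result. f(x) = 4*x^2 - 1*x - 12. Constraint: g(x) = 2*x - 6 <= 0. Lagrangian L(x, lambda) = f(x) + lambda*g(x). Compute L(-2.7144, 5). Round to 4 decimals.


Step 1: Evaluate f(x).
f(-2.7144) = 4*(-2.7144)^2 - 1*(-2.7144) - 12 = 20.1863
Step 2: Evaluate g(x).
g(-2.7144) = 2*-2.7144 - 6 = -11.4288
Step 3: Compute Lagrangian.
L = 20.1863 + 5*-11.4288 = -36.9577


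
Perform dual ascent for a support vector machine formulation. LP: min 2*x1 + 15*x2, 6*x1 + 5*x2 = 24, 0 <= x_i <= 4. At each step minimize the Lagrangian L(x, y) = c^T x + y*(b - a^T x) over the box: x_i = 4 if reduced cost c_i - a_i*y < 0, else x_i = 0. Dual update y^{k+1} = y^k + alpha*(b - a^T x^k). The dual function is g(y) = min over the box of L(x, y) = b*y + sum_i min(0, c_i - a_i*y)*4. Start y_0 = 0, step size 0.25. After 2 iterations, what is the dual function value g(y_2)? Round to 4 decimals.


Dual ascent for LP: min 2*x1 + 15*x2, 6*x1 + 5*x2 = 24, 0 <= x_i <= 4
Step 1: y^k = 0.0, reduced costs: (2.0, 15.0)
  x^k = (0.0, 0.0), subgradient = b - a^T x = 24.0
  y^{k+1} = 0.0 + 0.25*24.0 = 6.0
Step 2: y^k = 6.0, reduced costs: (-34.0, -15.0)
  x^k = (4.0, 4.0), subgradient = b - a^T x = -20.0
  y^{k+1} = 6.0 + 0.25*-20.0 = 1.0
Dual objective at y_2 = 1.0: reduced costs (-4.0, 10.0), box minimizer x = (4.0, 0.0)
g(y_2) = b*y + (c1 - a1*y)*x1 + (c2 - a2*y)*x2 = 24*1.0 + (-4.0)*4.0 + 10.0*0.0 = 24.0 - 16.0 + 0.0 = 8.0


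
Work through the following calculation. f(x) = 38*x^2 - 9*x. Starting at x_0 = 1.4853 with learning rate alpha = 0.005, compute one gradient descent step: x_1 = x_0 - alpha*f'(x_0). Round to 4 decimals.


We compute the gradient at x_0 and apply the update.
f'(x) = 76*x - 9
f'(1.4853) = 76*1.4853 - 9 = 103.8828
x_1 = 1.4853 - 0.005*103.8828 = 0.9659


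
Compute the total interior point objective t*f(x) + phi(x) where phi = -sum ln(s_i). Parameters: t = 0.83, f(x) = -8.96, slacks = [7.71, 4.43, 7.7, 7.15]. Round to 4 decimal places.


Step 1: Compute log-barrier.
ln values: [2.0425, 1.4884, 2.0412, 1.9671]
phi = -(2.0425 + 1.4884 + 2.0412 + 1.9671) = -7.5393
Step 2: Compute augmented objective.
t*f(x) = 0.83*-8.96 = -7.4368
Total = -7.4368 - 7.5393 = -14.9761


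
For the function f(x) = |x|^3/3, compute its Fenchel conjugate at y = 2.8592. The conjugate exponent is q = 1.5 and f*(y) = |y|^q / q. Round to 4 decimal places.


The conjugate exponent q satisfies 1/p + 1/q = 1.
p = 3, so q = 3/(3 - 1) = 1.5
|y|^q = 2.8592^1.5 = 4.8347
f*(2.8592) = 4.8347 / 1.5 = 3.2231


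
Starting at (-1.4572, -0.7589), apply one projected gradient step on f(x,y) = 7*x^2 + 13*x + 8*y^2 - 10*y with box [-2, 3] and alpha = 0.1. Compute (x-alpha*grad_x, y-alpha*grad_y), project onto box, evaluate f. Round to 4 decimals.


Step 1: Compute gradient at (-1.4572, -0.7589).
grad_x = 2*7*-1.4572 + 13 = -7.4008
grad_y = 2*8*-0.7589 - 10 = -22.1424
Step 2: Gradient step.
x_raw = -1.4572 - 0.1*-7.4008 = -0.7171
y_raw = -0.7589 - 0.1*-22.1424 = 1.4553
Step 3: Project onto [-2, 3].
x_proj = clip(-0.7171) = -0.7171
y_proj = clip(1.4553) = 1.4553
Step 4: Evaluate f.
f(-0.7171, 1.4553) = -3.332


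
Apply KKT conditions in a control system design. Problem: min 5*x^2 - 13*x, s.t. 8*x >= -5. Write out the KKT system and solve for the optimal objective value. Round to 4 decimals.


Step 1: Try lambda = 0 (constraint inactive).
Stationarity: 2*5*x - 13 = 0
x* = 13/(2*5) = 1.3
Check constraint: 8*1.3 = 10.4 >= -5 -- satisfied.
Step 2: Compute optimal value.
f(x*) = 5*1.3^2 - 13*1.3 = -8.45


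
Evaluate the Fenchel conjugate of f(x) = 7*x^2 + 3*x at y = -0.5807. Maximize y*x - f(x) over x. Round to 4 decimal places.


f*(y) = sup_x {y*x - a*x^2 - b*x} = sup_x {(y-b)*x - a*x^2}
FOC: (y - b) - 2a*x = 0 => x* = (y - b)/(2a)
x* = (-0.5807 - 3)/(2*7) = -0.2558
f*(-0.5807) = (y-b)^2/(4a) = (-0.5807 - 3)^2/(4*7)
= 12.8214/28 = 0.4579


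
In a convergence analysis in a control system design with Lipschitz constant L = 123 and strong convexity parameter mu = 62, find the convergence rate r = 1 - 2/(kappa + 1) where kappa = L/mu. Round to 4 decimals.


Step 1: Compute the condition number.
kappa = L/mu = 123/62 = 1.9839
Step 2: Compute the convergence rate.
r = 1 - 2/(kappa + 1) = 1 - 2*mu/(L + mu) = (L - mu)/(L + mu) = 61/185 = 0.3297


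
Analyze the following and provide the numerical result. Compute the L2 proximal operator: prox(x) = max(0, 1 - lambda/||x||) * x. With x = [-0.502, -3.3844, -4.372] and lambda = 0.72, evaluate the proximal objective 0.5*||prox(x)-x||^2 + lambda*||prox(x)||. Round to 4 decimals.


Step 1: Compute ||x||.
||x|| = 5.5516
Step 2: Compute scaling factor.
scale = max(0, 1 - 0.72/5.5516) = 0.8703
Step 3: prox(x) = [-0.4369, -2.9455, -3.805]
||prox(x)|| = 4.8316
Step 4: Proximal objective.
0.5*||prox-x||^2 = 0.2592
lambda*||prox|| = 3.4788
Total = 3.738


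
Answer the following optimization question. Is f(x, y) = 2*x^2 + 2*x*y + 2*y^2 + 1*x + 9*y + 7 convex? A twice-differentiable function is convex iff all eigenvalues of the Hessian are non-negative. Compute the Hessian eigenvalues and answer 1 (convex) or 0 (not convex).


The Hessian of f(x,y) = 2*x^2 + 2*x*y + 2*y^2 + 1*x + 9*y + 7 is:
H = [[4, 2], [2, 4]]
Trace = 4 + 4 = 8
Determinant = 4*4 - (2)^2 = 12
Discriminant = (8)^2 - 4*12 = 16.0
Eigenvalues: lambda_1 = 2.0, lambda_2 = 6.0
The function is convex.

1


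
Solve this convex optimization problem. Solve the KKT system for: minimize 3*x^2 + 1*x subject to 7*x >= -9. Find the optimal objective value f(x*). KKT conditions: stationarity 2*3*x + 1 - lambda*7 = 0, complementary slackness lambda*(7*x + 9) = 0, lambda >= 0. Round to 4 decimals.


Step 1: Try lambda = 0 (constraint inactive).
Stationarity: 2*3*x + 1 = 0
x* = -1/(2*3) = -1/6 = -0.1667 (rounded; the exact value -1/6 is used below)
Check constraint: 7*-0.1667 = -1.1669 >= -9 -- satisfied.
Step 2: Compute optimal value.
f(x*) = 3*(-1/6)^2 + 1*(-1/6) = -0.0833


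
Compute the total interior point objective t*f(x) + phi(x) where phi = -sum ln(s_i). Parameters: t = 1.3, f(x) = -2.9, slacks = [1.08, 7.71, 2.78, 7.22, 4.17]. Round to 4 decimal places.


Step 1: Compute log-barrier.
ln values: [0.077, 2.0425, 1.0225, 1.9769, 1.4279]
phi = -(0.077 + 2.0425 + 1.0225 + 1.9769 + 1.4279) = -6.5467
Step 2: Compute augmented objective.
t*f(x) = 1.3*-2.9 = -3.77
Total = -3.77 - 6.5467 = -10.3167


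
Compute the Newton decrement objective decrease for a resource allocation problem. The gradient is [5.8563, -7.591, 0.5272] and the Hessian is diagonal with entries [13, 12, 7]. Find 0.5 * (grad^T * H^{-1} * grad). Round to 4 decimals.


Step 1: H is diagonal, so H^(-1) * g = [0.4505, -0.6326, 0.0753].
Step 2: g^T H^(-1) g = sum_i g_i^2 / H_ii
  = (5.8563)^2/13 + (-7.591)^2/12 + (0.5272)^2/7
  = 2.6382 + 4.8019 + 0.0397 = 7.4798
Step 3: Objective decrease = 0.5 * g^T H^(-1) g = 3.7399


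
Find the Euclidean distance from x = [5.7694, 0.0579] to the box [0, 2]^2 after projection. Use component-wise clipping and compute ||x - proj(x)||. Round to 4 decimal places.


Project each component onto [0, 2].
clip(5.7694) = 2.0, clip(0.0579) = 0.0579
Projection = [2.0, 0.0579]
Squared diffs: [14.2084, 0.0]
Distance = sqrt(14.2084) = 3.7694


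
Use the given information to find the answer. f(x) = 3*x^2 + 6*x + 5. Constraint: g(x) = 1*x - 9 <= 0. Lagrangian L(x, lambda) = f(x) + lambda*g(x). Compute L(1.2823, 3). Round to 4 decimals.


Step 1: Evaluate f(x).
f(1.2823) = 3*1.2823^2 + 6*1.2823 + 5 = 17.6267
Step 2: Evaluate g(x).
g(1.2823) = 1*1.2823 - 9 = -7.7177
Step 3: Compute Lagrangian.
L = 17.6267 + 3*-7.7177 = -5.5264


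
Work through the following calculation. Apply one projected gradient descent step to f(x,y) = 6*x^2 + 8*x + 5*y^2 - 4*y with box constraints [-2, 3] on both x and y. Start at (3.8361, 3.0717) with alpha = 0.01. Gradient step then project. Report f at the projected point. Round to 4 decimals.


Step 1: Compute gradient at (3.8361, 3.0717).
grad_x = 2*6*3.8361 + 8 = 54.0332
grad_y = 2*5*3.0717 - 4 = 26.717
Step 2: Gradient step.
x_raw = 3.8361 - 0.01*54.0332 = 3.2958
y_raw = 3.0717 - 0.01*26.717 = 2.8045
Step 3: Project onto [-2, 3].
x_proj = clip(3.2958) = 3.0
y_proj = clip(2.8045) = 2.8045
Step 4: Evaluate f.
f(3.0, 2.8045) = 106.1088


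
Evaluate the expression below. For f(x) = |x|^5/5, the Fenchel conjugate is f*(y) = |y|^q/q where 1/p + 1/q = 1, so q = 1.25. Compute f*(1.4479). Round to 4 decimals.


The conjugate exponent q satisfies 1/p + 1/q = 1.
p = 5, so q = 5/(5 - 1) = 1.25
|y|^q = 1.4479^1.25 = 1.5883
f*(1.4479) = 1.5883 / 1.25 = 1.2706


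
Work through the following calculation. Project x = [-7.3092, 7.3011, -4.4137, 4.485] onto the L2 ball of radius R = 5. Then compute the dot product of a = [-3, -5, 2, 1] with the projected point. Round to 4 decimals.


Step 1: Compute ||x|| (intermediates to 6 decimals).
||x|| = sqrt((-7.3092)^2 + 7.3011^2 + (-4.4137)^2 + 4.485^2) = 12.096547
Step 2: Project.
Since ||x|| > R, scale = R/||x|| = 5/12.096547 = 0.413341, proj(x) = scale * x
proj(x) = [-3.021192, 3.017844, -1.824363, 1.853834]
Step 3: Dot product.
a^T * proj(x) = -3*(-3.021192) - 5*3.017844 + 2*(-1.824363) + 1*1.853834 = -7.8205


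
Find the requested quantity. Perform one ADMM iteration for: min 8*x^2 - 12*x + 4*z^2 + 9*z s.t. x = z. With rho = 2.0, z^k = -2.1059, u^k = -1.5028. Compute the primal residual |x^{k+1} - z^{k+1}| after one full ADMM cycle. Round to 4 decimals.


ADMM iteration with rho = 2.0, z^k = -2.1059, u^k = -1.5028
Step 1: x-update.
Minimize 8*x^2 - 12*x + (2.0/2)*(x + 2.1059 - 1.5028)^2
FOC: (2*8 + 2.0)*x = 12 + 2.0*(-2.1059 + 1.5028)
x^{k+1} = 0.5997
Step 2: z-update.
Minimize 4*z^2 + 9*z + (2.0/2)*(0.5997 - z - 1.5028)^2
FOC: (2*4 + 2.0)*z = -9 + 2.0*(0.5997 - 1.5028)
z^{k+1} = -1.0806
Step 3: u-update.
u^{k+1} = -1.5028 + 0.5997 + 1.0806 = 0.1775
Step 4: Primal residual = |0.5997 + 1.0806| = 1.6803


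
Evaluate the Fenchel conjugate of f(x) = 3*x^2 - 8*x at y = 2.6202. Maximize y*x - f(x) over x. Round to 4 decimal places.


f*(y) = sup_x {y*x - a*x^2 - b*x} = sup_x {(y-b)*x - a*x^2}
FOC: (y - b) - 2a*x = 0 => x* = (y - b)/(2a)
x* = (2.6202 + 8)/(2*3) = 1.77
f*(2.6202) = (y-b)^2/(4a) = (2.6202 + 8)^2/(4*3)
= 112.7886/12 = 9.3991


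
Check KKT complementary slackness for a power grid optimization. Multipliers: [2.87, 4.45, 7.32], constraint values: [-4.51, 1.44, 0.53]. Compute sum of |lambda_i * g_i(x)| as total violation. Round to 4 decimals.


KKT complementary slackness check:
lambda_1 * g_1 = 2.87 * -4.51 = -12.9437
lambda_2 * g_2 = 4.45 * 1.44 = 6.408
lambda_3 * g_3 = 7.32 * 0.53 = 3.8796
Total violation = 12.9437 + 6.408 + 3.8796 = 23.2313


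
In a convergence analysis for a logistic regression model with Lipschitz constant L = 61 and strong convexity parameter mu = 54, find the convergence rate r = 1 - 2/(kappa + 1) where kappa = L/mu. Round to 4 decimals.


Step 1: Compute the condition number.
kappa = L/mu = 61/54 = 1.1296
Step 2: Compute the convergence rate.
r = 1 - 2/(kappa + 1) = 1 - 2*mu/(L + mu) = (L - mu)/(L + mu) = 7/115 = 0.0609


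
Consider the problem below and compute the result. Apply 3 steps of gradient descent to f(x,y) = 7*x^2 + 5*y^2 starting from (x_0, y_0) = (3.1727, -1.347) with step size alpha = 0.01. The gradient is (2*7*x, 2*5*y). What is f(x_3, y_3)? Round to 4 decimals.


Gradient descent on f(x,y) = 7*x^2 + 5*y^2.
Starting point: (3.1727, -1.347), alpha = 0.01
Step 1: grad_x = 2*7*3.1727 = 44.4178, grad_y = 2*5*-1.347 = -13.47
  x_1 = 3.1727 - 0.01*44.4178 = 2.7285
  y_1 = -1.347 - 0.01*-13.47 = -1.2123
Step 2: grad_x = 2*7*2.7285 = 38.1993, grad_y = 2*5*-1.2123 = -12.123
  x_2 = 2.7285 - 0.01*38.1993 = 2.3465
  y_2 = -1.2123 - 0.01*-12.123 = -1.0911
Step 3: grad_x = 2*7*2.3465 = 32.8514, grad_y = 2*5*-1.0911 = -10.9107
  x_3 = 2.3465 - 0.01*32.8514 = 2.018
  y_3 = -1.0911 - 0.01*-10.9107 = -0.982
f(2.018, -0.982) = 7*2.018^2 + 5*(-0.982)^2 = 33.3279


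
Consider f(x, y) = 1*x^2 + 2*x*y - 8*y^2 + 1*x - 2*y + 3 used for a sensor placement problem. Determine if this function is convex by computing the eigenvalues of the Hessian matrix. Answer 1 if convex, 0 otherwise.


The Hessian of f(x,y) = 1*x^2 + 2*x*y - 8*y^2 + 1*x - 2*y + 3 is:
H = [[2, 2], [2, -16]]
Trace = 2 - 16 = -14
Determinant = 2*-16 - (2)^2 = -36
Discriminant = (-14)^2 - 4*-36 = 340.0
Eigenvalues: lambda_1 = -16.2195, lambda_2 = 2.2195
The function is not convex.

0


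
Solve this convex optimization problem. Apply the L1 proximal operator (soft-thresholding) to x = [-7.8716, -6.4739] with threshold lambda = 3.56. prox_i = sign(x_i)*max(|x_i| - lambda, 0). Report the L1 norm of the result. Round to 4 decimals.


Soft-thresholding with lambda = 3.56:
prox(-7.8716) = sign(-7.8716)*max(|-7.8716| - 3.56, 0) = -4.3116
prox(-6.4739) = sign(-6.4739)*max(|-6.4739| - 3.56, 0) = -2.9139
prox(x) = [-4.3116, -2.9139]
||prox(x)||_1 = 4.3116 + 2.9139 = 7.2255


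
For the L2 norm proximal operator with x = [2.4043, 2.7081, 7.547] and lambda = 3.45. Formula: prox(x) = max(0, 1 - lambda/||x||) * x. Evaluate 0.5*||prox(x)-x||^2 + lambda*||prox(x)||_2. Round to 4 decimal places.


Step 1: Compute ||x||.
||x|| = 8.3709
Step 2: Compute scaling factor.
scale = max(0, 1 - 3.45/8.3709) = 0.5879
Step 3: prox(x) = [1.4134, 1.592, 4.4366]
||prox(x)|| = 4.9209
Step 4: Proximal objective.
0.5*||prox-x||^2 = 5.9513
lambda*||prox|| = 16.9771
Total = 22.9283


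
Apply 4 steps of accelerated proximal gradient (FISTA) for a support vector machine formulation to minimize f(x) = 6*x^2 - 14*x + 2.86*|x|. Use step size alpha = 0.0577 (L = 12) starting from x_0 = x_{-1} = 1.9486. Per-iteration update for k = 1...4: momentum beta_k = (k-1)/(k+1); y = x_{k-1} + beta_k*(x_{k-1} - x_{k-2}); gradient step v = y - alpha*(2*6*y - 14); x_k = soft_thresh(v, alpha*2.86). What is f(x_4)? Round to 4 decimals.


FISTA on f(x) = 6*x^2 - 14*x + 2.86*|x|
L = 12, alpha = 0.0577
Iteration 1: beta = 0.0, y = 1.9486 + 0.0*(1.9486 - 1.9486) = 1.9486
  grad(y) = 9.3832, v = y - alpha*grad = 1.4072
  prox(v) = soft_thresh(1.4072, 0.165) = 1.2422
Iteration 2: beta = 0.3333, y = 1.2422 + 0.3333*(1.2422 - 1.9486) = 1.0067
  grad(y) = -1.9197, v = y - alpha*grad = 1.1175
  prox(v) = soft_thresh(1.1175, 0.165) = 0.9524
Iteration 3: beta = 0.5, y = 0.9524 + 0.5*(0.9524 - 1.2422) = 0.8076
  grad(y) = -4.3092, v = y - alpha*grad = 1.0562
  prox(v) = soft_thresh(1.0562, 0.165) = 0.8912
Iteration 4: beta = 0.6, y = 0.8912 + 0.6*(0.8912 - 0.9524) = 0.8544
  grad(y) = -3.7468, v = y - alpha*grad = 1.0706
  prox(v) = soft_thresh(1.0706, 0.165) = 0.9056
f(x_4) = 6*0.9056^2 - 14*0.9056 + 2.86*|0.9056| = -5.1677


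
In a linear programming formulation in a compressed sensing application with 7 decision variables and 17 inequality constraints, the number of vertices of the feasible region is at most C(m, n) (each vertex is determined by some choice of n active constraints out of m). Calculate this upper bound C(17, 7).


Each vertex corresponds to some choice of n active constraints out of m, so the number of vertices is at most C(m, n) = m! / (n!(m-n)!).
m = 17, n = 7
Numerator: 17 * 16 * 15 * 14 * 13 * 12 * 11
Denominator: 7! = 5040
C(17, 7) = 19448


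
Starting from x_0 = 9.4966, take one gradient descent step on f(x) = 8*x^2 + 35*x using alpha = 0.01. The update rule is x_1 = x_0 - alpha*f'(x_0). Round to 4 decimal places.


We compute the gradient at x_0 and apply the update.
f'(x) = 16*x + 35
f'(9.4966) = 16*9.4966 + 35 = 186.9456
x_1 = 9.4966 - 0.01*186.9456 = 7.6271


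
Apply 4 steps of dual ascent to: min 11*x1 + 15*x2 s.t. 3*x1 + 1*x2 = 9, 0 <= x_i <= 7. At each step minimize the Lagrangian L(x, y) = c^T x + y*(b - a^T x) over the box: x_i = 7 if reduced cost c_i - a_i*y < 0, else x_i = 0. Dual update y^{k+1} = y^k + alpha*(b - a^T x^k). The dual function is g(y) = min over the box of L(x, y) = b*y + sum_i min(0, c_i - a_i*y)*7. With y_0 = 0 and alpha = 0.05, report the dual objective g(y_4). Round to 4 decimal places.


Dual ascent for LP: min 11*x1 + 15*x2, 3*x1 + 1*x2 = 9, 0 <= x_i <= 7
Step 1: y^k = 0.0, reduced costs: (11.0, 15.0)
  x^k = (0.0, 0.0), subgradient = b - a^T x = 9.0
  y^{k+1} = 0.0 + 0.05*9.0 = 0.45
Step 2: y^k = 0.45, reduced costs: (9.65, 14.55)
  x^k = (0.0, 0.0), subgradient = b - a^T x = 9.0
  y^{k+1} = 0.45 + 0.05*9.0 = 0.9
Step 3: y^k = 0.9, reduced costs: (8.3, 14.1)
  x^k = (0.0, 0.0), subgradient = b - a^T x = 9.0
  y^{k+1} = 0.9 + 0.05*9.0 = 1.35
Step 4: y^k = 1.35, reduced costs: (6.95, 13.65)
  x^k = (0.0, 0.0), subgradient = b - a^T x = 9.0
  y^{k+1} = 1.35 + 0.05*9.0 = 1.8
Dual objective at y_4 = 1.8: reduced costs (5.6, 13.2), box minimizer x = (0.0, 0.0)
g(y_4) = b*y + (c1 - a1*y)*x1 + (c2 - a2*y)*x2 = 9*1.8 + 5.6*0.0 + 13.2*0.0 = 16.2 + 0.0 + 0.0 = 16.2
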